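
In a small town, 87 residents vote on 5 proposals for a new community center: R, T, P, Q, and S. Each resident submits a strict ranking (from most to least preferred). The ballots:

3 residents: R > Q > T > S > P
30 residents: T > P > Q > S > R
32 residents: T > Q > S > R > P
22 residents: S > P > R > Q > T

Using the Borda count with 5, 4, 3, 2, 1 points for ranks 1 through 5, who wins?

T

R: 3·5 + 30·1 + 32·2 + 22·3 = 175
T: 3·3 + 30·5 + 32·5 + 22·1 = 341
P: 3·1 + 30·4 + 32·1 + 22·4 = 243
Q: 3·4 + 30·3 + 32·4 + 22·2 = 274
S: 3·2 + 30·2 + 32·3 + 22·5 = 272
T has the highest Borda score (341).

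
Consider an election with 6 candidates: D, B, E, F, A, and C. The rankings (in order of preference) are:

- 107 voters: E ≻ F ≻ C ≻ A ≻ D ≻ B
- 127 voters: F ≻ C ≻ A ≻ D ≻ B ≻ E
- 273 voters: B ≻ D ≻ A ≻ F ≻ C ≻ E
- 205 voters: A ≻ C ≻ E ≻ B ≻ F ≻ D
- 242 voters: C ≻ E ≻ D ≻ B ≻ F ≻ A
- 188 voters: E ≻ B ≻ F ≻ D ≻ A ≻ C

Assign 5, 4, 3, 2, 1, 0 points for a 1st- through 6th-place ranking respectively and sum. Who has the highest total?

D: 107·1 + 127·2 + 273·4 + 205·0 + 242·3 + 188·2 = 2555
B: 107·0 + 127·1 + 273·5 + 205·2 + 242·2 + 188·4 = 3138
E: 107·5 + 127·0 + 273·0 + 205·3 + 242·4 + 188·5 = 3058
F: 107·4 + 127·5 + 273·2 + 205·1 + 242·1 + 188·3 = 2620
A: 107·2 + 127·3 + 273·3 + 205·5 + 242·0 + 188·1 = 2627
C: 107·3 + 127·4 + 273·1 + 205·4 + 242·5 + 188·0 = 3132
B has the highest Borda score (3138).

B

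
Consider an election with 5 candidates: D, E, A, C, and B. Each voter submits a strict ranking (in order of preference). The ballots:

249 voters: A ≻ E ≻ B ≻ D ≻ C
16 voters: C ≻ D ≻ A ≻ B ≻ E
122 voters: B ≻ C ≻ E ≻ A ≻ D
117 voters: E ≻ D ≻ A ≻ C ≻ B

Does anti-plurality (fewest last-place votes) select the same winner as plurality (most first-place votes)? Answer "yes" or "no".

yes

Anti-plurality — last-place votes: D 122, E 16, A 0, C 249, B 117. Winner: A.
Plurality — first-place votes: D 0, E 117, A 249, C 16, B 122. Winner: A.
The two methods agree.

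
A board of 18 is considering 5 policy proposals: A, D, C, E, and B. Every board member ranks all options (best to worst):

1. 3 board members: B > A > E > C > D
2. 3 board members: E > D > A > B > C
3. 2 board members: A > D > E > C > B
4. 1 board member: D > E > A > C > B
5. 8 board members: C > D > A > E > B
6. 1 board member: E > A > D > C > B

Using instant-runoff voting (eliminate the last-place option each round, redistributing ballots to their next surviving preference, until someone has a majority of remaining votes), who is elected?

Round 1: A 2, D 1, C 8, E 4, B 3. Eliminate D.
Round 2: A 2, C 8, E 5, B 3. Eliminate A.
Round 3: C 8, E 7, B 3. Eliminate B.
Round 4: C 8, E 10. E has a majority.

E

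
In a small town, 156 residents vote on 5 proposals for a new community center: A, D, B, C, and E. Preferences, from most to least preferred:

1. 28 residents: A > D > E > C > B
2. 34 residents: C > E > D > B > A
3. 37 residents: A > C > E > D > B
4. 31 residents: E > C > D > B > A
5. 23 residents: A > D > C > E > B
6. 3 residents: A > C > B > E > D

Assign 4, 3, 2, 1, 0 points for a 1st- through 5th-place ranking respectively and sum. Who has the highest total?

C

A: 28·4 + 34·0 + 37·4 + 31·0 + 23·4 + 3·4 = 364
D: 28·3 + 34·2 + 37·1 + 31·2 + 23·3 + 3·0 = 320
B: 28·0 + 34·1 + 37·0 + 31·1 + 23·0 + 3·2 = 71
C: 28·1 + 34·4 + 37·3 + 31·3 + 23·2 + 3·3 = 423
E: 28·2 + 34·3 + 37·2 + 31·4 + 23·1 + 3·1 = 382
C has the highest Borda score (423).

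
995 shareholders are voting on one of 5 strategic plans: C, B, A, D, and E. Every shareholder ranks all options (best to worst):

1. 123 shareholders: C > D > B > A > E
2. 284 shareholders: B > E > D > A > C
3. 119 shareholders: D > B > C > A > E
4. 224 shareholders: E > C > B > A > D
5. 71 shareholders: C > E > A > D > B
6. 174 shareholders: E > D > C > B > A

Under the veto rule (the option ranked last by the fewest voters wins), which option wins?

Last-place votes: C 284, B 71, A 174, D 224, E 242.
B is ranked last by the fewest voters, so B wins.

B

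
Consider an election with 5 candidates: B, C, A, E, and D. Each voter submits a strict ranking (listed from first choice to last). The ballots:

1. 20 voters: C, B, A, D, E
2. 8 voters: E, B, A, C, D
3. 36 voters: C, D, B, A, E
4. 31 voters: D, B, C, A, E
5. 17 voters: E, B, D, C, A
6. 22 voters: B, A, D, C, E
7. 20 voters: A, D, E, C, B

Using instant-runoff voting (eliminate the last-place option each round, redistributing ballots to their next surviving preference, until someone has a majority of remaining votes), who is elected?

D

Round 1: B 22, C 56, A 20, E 25, D 31. Eliminate A.
Round 2: B 22, C 56, E 25, D 51. Eliminate B.
Round 3: C 56, E 25, D 73. Eliminate E.
Round 4: C 64, D 90. D has a majority.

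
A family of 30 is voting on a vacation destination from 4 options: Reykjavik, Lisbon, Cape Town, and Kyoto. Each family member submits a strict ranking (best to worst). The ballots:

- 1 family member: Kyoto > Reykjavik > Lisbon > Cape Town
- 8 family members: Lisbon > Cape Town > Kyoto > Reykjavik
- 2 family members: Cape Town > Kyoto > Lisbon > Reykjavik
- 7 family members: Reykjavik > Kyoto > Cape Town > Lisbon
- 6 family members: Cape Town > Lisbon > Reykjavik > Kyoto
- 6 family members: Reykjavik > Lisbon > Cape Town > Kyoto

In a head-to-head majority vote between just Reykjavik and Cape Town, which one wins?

Voters preferring Reykjavik to Cape Town: 14; preferring Cape Town to Reykjavik: 16.
Cape Town wins the head-to-head.

Cape Town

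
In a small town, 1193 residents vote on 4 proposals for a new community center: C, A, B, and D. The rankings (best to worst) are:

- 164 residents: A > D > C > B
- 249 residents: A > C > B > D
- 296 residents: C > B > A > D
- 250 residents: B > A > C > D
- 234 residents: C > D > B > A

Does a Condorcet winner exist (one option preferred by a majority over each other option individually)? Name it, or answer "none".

Checking pairwise contests:
A beats C 663–530.
B beats A 780–413.
C beats B 943–250.
C beats D 1029–164.
Every option loses at least one head-to-head, so there is no Condorcet winner.

none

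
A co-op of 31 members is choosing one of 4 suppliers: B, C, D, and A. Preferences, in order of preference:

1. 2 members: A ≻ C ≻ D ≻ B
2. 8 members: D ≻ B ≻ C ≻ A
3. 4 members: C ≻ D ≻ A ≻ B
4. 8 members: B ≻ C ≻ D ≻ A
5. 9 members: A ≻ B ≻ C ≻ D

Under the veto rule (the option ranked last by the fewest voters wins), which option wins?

Last-place votes: B 6, C 0, D 9, A 16.
C is ranked last by the fewest voters, so C wins.

C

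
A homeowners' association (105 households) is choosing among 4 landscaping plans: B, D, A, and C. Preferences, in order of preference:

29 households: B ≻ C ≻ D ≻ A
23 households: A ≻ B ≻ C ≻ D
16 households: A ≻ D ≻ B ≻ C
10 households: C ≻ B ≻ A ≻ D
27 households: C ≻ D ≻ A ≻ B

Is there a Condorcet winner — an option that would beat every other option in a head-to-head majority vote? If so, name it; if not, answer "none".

none

Checking pairwise contests:
A beats B 66–39.
B beats D 62–43.
D beats A 56–49.
B beats C 68–37.
Every option loses at least one head-to-head, so there is no Condorcet winner.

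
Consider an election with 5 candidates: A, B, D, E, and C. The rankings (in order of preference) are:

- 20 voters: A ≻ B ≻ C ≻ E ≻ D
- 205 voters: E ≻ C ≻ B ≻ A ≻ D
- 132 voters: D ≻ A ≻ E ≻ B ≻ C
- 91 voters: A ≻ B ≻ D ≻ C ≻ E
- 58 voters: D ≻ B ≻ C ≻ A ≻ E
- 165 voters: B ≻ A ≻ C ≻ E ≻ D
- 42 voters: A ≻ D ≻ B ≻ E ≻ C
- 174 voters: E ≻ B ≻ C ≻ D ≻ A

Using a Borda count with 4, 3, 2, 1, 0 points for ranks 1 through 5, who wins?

A: 20·4 + 205·1 + 132·3 + 91·4 + 58·1 + 165·3 + 42·4 + 174·0 = 1766
B: 20·3 + 205·2 + 132·1 + 91·3 + 58·3 + 165·4 + 42·2 + 174·3 = 2315
D: 20·0 + 205·0 + 132·4 + 91·2 + 58·4 + 165·0 + 42·3 + 174·1 = 1242
E: 20·1 + 205·4 + 132·2 + 91·0 + 58·0 + 165·1 + 42·1 + 174·4 = 2007
C: 20·2 + 205·3 + 132·0 + 91·1 + 58·2 + 165·2 + 42·0 + 174·2 = 1540
B has the highest Borda score (2315).

B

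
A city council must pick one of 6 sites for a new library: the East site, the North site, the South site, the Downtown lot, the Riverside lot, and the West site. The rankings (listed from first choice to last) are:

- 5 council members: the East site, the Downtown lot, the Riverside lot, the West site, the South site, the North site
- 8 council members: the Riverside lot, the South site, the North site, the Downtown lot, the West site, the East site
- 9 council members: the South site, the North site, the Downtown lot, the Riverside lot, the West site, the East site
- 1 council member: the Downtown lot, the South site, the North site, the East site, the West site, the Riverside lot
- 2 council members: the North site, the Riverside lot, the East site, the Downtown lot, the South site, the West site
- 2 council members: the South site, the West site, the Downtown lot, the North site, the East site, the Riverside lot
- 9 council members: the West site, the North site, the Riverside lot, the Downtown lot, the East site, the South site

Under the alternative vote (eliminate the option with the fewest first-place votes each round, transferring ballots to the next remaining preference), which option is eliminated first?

the Downtown lot

Round 1: the East site 5, the North site 2, the South site 11, the Downtown lot 1, the Riverside lot 8, the West site 9. Eliminate the Downtown lot.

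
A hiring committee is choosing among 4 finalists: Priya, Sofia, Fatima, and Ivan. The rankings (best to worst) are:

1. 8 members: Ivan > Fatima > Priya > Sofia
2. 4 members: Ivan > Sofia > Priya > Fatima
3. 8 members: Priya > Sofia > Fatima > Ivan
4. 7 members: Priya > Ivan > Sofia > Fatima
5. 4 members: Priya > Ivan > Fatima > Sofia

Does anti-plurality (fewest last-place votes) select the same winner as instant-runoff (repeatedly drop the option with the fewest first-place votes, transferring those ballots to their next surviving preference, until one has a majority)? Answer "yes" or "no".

Anti-plurality — last-place votes: Priya 0, Sofia 12, Fatima 11, Ivan 8. Winner: Priya.
Instant-runoff — R1 Priya 19, Sofia 0, Fatima 0, Ivan 12 (Priya winner). Winner: Priya.
The two methods agree.

yes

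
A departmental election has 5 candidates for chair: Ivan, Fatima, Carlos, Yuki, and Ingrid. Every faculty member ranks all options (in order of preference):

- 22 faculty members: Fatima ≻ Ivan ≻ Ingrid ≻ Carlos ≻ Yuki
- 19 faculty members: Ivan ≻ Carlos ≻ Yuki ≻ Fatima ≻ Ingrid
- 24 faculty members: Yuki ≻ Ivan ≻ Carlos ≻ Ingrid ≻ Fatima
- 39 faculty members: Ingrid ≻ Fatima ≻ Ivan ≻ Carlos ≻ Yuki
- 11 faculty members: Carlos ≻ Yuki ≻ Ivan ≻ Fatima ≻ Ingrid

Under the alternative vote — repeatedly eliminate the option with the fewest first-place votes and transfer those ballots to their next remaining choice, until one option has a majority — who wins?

Ingrid

Round 1: Ivan 19, Fatima 22, Carlos 11, Yuki 24, Ingrid 39. Eliminate Carlos.
Round 2: Ivan 19, Fatima 22, Yuki 35, Ingrid 39. Eliminate Ivan.
Round 3: Fatima 22, Yuki 54, Ingrid 39. Eliminate Fatima.
Round 4: Yuki 54, Ingrid 61. Ingrid has a majority.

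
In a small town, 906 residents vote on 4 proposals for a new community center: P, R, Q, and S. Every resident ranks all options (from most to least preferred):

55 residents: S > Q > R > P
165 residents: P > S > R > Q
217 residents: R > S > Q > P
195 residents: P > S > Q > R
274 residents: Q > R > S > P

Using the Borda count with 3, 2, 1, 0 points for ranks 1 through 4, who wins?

P: 55·0 + 165·3 + 217·0 + 195·3 + 274·0 = 1080
R: 55·1 + 165·1 + 217·3 + 195·0 + 274·2 = 1419
Q: 55·2 + 165·0 + 217·1 + 195·1 + 274·3 = 1344
S: 55·3 + 165·2 + 217·2 + 195·2 + 274·1 = 1593
S has the highest Borda score (1593).

S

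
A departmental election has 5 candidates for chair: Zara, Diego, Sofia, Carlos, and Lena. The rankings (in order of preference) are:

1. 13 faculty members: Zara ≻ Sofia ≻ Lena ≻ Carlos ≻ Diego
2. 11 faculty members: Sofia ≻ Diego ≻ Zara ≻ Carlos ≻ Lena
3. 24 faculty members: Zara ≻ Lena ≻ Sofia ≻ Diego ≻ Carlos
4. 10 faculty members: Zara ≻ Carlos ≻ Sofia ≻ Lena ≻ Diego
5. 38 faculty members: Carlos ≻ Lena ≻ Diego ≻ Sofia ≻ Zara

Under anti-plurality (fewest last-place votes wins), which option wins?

Sofia

Last-place votes: Zara 38, Diego 23, Sofia 0, Carlos 24, Lena 11.
Sofia is ranked last by the fewest voters, so Sofia wins.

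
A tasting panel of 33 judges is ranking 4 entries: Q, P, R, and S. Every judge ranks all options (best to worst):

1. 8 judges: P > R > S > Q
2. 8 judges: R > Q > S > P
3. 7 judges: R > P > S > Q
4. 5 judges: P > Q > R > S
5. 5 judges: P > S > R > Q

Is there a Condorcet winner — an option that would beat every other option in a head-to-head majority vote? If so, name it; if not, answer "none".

P

P vs Q: 25–8 for P.
P vs R: 18–15 for P.
P vs S: 25–8 for P.
P beats every other option head-to-head.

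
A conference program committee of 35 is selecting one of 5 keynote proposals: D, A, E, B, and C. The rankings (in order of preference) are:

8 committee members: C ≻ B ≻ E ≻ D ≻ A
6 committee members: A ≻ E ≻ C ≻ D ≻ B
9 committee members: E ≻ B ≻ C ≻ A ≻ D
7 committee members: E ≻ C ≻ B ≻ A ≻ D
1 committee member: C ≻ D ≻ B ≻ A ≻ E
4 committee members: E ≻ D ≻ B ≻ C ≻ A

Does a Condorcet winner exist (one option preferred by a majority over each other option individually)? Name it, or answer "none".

E vs D: 34–1 for E.
E vs A: 28–7 for E.
E vs B: 26–9 for E.
E vs C: 26–9 for E.
E beats every other option head-to-head.

E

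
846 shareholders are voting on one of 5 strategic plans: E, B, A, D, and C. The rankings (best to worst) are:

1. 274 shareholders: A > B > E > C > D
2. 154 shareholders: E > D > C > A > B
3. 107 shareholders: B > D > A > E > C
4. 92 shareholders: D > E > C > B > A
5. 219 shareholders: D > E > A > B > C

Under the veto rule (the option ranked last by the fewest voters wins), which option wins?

Last-place votes: E 0, B 154, A 92, D 274, C 326.
E is ranked last by the fewest voters, so E wins.

E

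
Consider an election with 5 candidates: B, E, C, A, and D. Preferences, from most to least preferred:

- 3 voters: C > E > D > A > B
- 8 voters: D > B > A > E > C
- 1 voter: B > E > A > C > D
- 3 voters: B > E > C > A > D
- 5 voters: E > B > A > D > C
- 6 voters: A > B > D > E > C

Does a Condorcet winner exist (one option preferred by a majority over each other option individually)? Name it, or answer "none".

B

B vs E: 18–8 for B.
B vs C: 23–3 for B.
B vs A: 17–9 for B.
B vs D: 15–11 for B.
B beats every other option head-to-head.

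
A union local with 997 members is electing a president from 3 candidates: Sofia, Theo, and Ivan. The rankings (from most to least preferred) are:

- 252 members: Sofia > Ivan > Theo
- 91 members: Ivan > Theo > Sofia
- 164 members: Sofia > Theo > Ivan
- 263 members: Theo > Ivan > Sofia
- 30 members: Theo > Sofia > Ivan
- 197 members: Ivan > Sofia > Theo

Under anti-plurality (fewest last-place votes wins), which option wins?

Last-place votes: Sofia 354, Theo 449, Ivan 194.
Ivan is ranked last by the fewest voters, so Ivan wins.

Ivan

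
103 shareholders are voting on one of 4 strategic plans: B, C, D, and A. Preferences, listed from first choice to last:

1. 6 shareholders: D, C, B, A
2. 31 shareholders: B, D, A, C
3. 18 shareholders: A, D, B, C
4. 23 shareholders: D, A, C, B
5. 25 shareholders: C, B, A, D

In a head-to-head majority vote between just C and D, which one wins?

Voters preferring C to D: 25; preferring D to C: 78.
D wins the head-to-head.

D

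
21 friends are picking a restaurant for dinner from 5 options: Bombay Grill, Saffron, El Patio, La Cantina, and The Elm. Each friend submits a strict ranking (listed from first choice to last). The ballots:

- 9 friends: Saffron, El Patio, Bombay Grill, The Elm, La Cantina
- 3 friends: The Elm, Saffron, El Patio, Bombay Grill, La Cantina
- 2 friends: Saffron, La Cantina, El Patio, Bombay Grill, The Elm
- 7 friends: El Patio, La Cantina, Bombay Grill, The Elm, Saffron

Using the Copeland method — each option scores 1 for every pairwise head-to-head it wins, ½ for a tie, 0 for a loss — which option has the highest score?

Saffron

Bombay Grill: beats La Cantina and The Elm; loses to Saffron and El Patio → score 2.
Saffron: beats Bombay Grill, El Patio, La Cantina, and The Elm → score 4.
El Patio: beats Bombay Grill, La Cantina, and The Elm; loses to Saffron → score 3.
La Cantina: loses to Bombay Grill, Saffron, El Patio, and The Elm → score 0.
The Elm: beats La Cantina; loses to Bombay Grill, Saffron, and El Patio → score 1.
Saffron has the best pairwise record.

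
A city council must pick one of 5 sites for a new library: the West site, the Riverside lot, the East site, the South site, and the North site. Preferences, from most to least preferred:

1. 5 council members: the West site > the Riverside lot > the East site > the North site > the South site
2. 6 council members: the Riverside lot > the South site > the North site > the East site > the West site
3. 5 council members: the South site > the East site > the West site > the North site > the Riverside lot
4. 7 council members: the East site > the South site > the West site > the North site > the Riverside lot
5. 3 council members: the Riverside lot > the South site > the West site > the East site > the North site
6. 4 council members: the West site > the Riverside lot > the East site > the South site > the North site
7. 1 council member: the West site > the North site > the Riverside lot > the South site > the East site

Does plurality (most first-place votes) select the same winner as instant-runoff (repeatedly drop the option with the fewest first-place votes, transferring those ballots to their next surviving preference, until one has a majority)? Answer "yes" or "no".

Plurality — first-place votes: the West site 10, the Riverside lot 9, the East site 7, the South site 5, the North site 0. Winner: the West site.
Instant-runoff — R1 the West site 10, the Riverside lot 9, the East site 7, the South site 5, the North site 0 (the North site out); R2 the West site 10, the Riverside lot 9, the East site 7, the South site 5 (the South site out); R3 the West site 10, the Riverside lot 9, the East site 12 (the Riverside lot out); R4 the West site 13, the East site 18 (the East site winner). Winner: the East site.
The two methods disagree.

no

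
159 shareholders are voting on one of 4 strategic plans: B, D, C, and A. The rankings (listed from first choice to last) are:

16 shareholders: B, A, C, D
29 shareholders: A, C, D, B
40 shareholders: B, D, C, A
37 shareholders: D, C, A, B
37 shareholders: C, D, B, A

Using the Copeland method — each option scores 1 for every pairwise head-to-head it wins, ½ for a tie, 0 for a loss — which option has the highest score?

C

B: beats A; loses to D and C → score 1.
D: beats B and A; loses to C → score 2.
C: beats B, D, and A → score 3.
A: loses to B, D, and C → score 0.
C has the best pairwise record.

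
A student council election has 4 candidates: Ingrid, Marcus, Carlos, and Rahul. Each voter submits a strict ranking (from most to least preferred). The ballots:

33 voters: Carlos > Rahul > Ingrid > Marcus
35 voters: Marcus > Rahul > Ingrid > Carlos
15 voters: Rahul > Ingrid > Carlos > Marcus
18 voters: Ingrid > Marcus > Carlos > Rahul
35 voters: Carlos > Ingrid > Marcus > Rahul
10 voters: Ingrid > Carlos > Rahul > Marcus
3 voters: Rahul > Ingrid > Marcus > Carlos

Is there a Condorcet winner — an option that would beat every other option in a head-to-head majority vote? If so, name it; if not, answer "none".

none

Checking pairwise contests:
Rahul beats Ingrid 86–63.
Ingrid beats Marcus 114–35.
Ingrid beats Carlos 81–68.
Marcus beats Rahul 88–61.
Every option loses at least one head-to-head, so there is no Condorcet winner.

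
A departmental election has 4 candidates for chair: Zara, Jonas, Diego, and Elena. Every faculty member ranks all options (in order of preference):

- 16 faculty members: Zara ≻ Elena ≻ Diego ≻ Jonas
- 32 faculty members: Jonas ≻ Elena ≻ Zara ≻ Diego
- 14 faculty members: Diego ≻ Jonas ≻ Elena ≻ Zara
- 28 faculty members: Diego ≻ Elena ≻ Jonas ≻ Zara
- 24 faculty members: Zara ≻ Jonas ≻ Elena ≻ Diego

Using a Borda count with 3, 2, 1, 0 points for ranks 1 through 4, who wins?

Jonas

Zara: 16·3 + 32·1 + 14·0 + 28·0 + 24·3 = 152
Jonas: 16·0 + 32·3 + 14·2 + 28·1 + 24·2 = 200
Diego: 16·1 + 32·0 + 14·3 + 28·3 + 24·0 = 142
Elena: 16·2 + 32·2 + 14·1 + 28·2 + 24·1 = 190
Jonas has the highest Borda score (200).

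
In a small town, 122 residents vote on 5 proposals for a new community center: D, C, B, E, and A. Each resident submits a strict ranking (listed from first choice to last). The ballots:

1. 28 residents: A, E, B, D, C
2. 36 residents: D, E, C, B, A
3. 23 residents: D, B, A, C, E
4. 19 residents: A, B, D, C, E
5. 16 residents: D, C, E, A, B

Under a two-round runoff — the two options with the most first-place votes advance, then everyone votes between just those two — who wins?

D

Round 1 first-place votes: D 75, C 0, B 0, E 0, A 47.
D and A advance.
Runoff: D is preferred to A by 75 voters; A by 47.
D wins the runoff.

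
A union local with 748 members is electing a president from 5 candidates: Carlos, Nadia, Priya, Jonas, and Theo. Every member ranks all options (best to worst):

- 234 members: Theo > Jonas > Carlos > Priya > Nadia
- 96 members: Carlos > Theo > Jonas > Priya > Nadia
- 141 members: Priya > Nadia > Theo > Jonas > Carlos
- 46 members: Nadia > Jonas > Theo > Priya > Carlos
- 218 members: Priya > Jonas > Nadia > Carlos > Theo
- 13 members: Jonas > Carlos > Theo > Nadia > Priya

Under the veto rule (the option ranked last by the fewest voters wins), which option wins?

Last-place votes: Carlos 187, Nadia 330, Priya 13, Jonas 0, Theo 218.
Jonas is ranked last by the fewest voters, so Jonas wins.

Jonas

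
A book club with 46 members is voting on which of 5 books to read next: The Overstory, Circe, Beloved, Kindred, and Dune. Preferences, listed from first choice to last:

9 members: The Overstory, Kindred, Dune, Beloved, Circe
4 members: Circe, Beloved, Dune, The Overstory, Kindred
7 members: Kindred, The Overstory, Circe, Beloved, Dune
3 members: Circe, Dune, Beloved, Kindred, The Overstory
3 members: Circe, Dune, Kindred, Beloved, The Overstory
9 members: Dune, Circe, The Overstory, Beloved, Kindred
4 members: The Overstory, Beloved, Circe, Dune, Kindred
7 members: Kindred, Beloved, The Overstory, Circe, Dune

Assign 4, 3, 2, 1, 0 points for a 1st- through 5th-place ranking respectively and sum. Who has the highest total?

The Overstory

The Overstory: 9·4 + 4·1 + 7·3 + 3·0 + 3·0 + 9·2 + 4·4 + 7·2 = 109
Circe: 9·0 + 4·4 + 7·2 + 3·4 + 3·4 + 9·3 + 4·2 + 7·1 = 96
Beloved: 9·1 + 4·3 + 7·1 + 3·2 + 3·1 + 9·1 + 4·3 + 7·3 = 79
Kindred: 9·3 + 4·0 + 7·4 + 3·1 + 3·2 + 9·0 + 4·0 + 7·4 = 92
Dune: 9·2 + 4·2 + 7·0 + 3·3 + 3·3 + 9·4 + 4·1 + 7·0 = 84
The Overstory has the highest Borda score (109).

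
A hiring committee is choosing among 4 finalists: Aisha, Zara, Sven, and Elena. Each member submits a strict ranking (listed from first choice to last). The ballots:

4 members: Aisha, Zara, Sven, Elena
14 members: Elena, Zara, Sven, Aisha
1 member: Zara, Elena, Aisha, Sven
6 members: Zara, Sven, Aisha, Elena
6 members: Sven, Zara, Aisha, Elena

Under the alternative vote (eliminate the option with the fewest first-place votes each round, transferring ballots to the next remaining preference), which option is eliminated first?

Aisha

Round 1: Aisha 4, Zara 7, Sven 6, Elena 14. Eliminate Aisha.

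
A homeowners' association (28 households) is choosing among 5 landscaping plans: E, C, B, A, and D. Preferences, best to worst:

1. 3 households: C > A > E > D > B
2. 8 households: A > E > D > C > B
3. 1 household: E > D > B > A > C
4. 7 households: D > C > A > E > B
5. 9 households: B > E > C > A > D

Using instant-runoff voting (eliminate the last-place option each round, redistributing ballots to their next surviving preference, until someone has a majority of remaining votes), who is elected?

Round 1: E 1, C 3, B 9, A 8, D 7. Eliminate E.
Round 2: C 3, B 9, A 8, D 8. Eliminate C.
Round 3: B 9, A 11, D 8. Eliminate D.
Round 4: B 10, A 18. A has a majority.

A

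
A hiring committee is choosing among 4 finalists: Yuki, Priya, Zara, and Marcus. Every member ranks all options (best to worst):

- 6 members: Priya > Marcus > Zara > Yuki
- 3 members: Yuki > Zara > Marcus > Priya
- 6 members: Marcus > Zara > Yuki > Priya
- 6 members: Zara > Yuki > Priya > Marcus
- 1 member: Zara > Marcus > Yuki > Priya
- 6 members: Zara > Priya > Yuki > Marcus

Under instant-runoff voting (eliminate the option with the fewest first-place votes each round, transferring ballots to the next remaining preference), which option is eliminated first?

Yuki

Round 1: Yuki 3, Priya 6, Zara 13, Marcus 6. Eliminate Yuki.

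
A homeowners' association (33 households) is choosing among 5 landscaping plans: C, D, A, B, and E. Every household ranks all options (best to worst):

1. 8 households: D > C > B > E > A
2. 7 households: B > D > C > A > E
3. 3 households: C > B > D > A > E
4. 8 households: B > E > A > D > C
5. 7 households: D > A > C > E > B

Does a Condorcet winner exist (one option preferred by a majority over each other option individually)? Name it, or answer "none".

Checking pairwise contests:
D beats C 30–3.
B beats D 18–15.
C beats A 18–15.
C beats B 18–15.
C beats E 25–8.
Every option loses at least one head-to-head, so there is no Condorcet winner.

none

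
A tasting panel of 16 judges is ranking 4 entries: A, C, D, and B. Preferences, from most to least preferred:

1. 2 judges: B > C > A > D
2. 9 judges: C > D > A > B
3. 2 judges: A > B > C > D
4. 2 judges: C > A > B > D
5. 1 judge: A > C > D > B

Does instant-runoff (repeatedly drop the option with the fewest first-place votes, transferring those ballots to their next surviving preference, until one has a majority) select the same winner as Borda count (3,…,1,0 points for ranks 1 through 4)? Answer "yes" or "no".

yes

Instant-runoff — R1 A 3, C 11, D 0, B 2 (C winner). Winner: C.
Borda — scores: A 24, C 41, D 19, B 12. Winner: C.
The two methods agree.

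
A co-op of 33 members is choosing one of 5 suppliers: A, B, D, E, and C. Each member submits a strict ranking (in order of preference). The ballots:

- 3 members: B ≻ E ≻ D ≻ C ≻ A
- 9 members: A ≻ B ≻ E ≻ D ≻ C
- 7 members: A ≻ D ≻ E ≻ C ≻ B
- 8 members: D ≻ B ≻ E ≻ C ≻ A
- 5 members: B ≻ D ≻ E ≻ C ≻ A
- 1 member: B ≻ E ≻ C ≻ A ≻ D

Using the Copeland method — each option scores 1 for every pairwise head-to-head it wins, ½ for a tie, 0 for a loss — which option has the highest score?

A: beats D; loses to B, E, and C → score 1.
B: beats A, D, E, and C → score 4.
D: beats E and C; loses to A and B → score 2.
E: beats A and C; loses to B and D → score 2.
C: beats A; loses to B, D, and E → score 1.
B has the best pairwise record.

B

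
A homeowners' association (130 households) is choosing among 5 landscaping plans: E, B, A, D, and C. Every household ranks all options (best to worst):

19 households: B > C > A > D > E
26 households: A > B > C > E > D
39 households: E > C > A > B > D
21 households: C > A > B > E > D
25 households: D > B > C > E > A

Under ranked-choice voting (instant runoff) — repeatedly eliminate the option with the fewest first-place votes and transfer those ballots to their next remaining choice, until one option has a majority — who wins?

C

Round 1: E 39, B 19, A 26, D 25, C 21. Eliminate B.
Round 2: E 39, A 26, D 25, C 40. Eliminate D.
Round 3: E 39, A 26, C 65. Eliminate A.
Round 4: E 39, C 91. C has a majority.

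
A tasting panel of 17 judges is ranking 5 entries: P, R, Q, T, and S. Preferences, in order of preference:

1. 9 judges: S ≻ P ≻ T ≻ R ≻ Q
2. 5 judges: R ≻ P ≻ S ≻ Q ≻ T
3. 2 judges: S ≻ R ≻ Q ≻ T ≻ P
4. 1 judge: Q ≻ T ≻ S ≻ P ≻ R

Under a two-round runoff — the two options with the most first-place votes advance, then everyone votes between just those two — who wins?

Round 1 first-place votes: P 0, R 5, Q 1, T 0, S 11.
S and R advance.
Runoff: S is preferred to R by 12 voters; R by 5.
S wins the runoff.

S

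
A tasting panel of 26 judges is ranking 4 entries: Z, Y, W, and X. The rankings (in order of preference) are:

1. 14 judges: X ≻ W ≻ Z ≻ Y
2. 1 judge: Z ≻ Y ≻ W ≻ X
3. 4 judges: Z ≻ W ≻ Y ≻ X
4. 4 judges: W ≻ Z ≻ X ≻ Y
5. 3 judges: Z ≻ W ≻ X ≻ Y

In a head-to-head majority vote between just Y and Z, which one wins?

Voters preferring Y to Z: 0; preferring Z to Y: 26.
Z wins the head-to-head.

Z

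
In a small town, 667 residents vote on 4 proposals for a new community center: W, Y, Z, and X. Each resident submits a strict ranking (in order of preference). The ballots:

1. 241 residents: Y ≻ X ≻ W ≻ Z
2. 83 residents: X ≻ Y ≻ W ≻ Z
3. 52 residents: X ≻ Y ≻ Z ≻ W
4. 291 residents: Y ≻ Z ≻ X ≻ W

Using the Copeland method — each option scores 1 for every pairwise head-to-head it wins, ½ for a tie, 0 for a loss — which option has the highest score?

Y

W: loses to Y, Z, and X → score 0.
Y: beats W, Z, and X → score 3.
Z: beats W; loses to Y and X → score 1.
X: beats W and Z; loses to Y → score 2.
Y has the best pairwise record.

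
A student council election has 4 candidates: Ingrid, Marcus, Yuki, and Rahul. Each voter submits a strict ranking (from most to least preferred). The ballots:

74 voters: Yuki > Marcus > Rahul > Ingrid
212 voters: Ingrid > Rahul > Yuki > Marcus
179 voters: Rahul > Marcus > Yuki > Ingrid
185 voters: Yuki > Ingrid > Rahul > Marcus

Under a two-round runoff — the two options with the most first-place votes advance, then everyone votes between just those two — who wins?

Round 1 first-place votes: Ingrid 212, Marcus 0, Yuki 259, Rahul 179.
Yuki and Ingrid advance.
Runoff: Yuki is preferred to Ingrid by 438 voters; Ingrid by 212.
Yuki wins the runoff.

Yuki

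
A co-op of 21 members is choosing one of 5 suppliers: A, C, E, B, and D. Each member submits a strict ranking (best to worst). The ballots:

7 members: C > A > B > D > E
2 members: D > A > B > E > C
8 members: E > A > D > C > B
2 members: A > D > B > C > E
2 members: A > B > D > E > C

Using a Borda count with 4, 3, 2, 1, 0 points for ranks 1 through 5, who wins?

A: 7·3 + 2·3 + 8·3 + 2·4 + 2·4 = 67
C: 7·4 + 2·0 + 8·1 + 2·1 + 2·0 = 38
E: 7·0 + 2·1 + 8·4 + 2·0 + 2·1 = 36
B: 7·2 + 2·2 + 8·0 + 2·2 + 2·3 = 28
D: 7·1 + 2·4 + 8·2 + 2·3 + 2·2 = 41
A has the highest Borda score (67).

A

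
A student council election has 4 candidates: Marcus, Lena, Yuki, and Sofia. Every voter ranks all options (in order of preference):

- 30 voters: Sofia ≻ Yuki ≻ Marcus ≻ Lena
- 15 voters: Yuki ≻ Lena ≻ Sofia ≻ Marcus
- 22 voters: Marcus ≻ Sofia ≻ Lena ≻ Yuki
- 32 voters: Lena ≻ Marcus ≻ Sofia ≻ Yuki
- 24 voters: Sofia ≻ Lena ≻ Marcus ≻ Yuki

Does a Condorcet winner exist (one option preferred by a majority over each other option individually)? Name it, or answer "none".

Sofia vs Marcus: 69–54 for Sofia.
Sofia vs Lena: 76–47 for Sofia.
Sofia vs Yuki: 108–15 for Sofia.
Sofia beats every other option head-to-head.

Sofia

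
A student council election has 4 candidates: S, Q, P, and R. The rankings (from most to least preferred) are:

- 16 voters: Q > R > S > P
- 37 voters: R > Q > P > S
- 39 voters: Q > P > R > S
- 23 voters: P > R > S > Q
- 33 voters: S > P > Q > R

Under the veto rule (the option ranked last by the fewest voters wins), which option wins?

P

Last-place votes: S 76, Q 23, P 16, R 33.
P is ranked last by the fewest voters, so P wins.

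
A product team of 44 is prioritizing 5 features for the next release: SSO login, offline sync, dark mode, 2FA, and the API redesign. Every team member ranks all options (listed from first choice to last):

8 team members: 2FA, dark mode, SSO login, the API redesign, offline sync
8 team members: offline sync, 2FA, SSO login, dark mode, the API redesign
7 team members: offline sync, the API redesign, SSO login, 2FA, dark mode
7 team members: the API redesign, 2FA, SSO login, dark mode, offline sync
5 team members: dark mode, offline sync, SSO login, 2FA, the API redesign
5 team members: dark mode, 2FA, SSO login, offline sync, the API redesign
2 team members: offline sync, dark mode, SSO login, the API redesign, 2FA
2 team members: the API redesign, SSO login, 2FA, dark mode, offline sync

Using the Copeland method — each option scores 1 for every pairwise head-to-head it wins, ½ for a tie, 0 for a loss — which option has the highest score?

SSO login: beats dark mode and the API redesign; ties offline sync; loses to 2FA → score 2.5.
offline sync: beats the API redesign; ties SSO login and 2FA; loses to dark mode → score 2.
dark mode: beats offline sync and the API redesign; loses to SSO login and 2FA → score 2.
2FA: beats SSO login, dark mode, and the API redesign; ties offline sync → score 3.5.
the API redesign: loses to SSO login, offline sync, dark mode, and 2FA → score 0.
2FA has the best pairwise record.

2FA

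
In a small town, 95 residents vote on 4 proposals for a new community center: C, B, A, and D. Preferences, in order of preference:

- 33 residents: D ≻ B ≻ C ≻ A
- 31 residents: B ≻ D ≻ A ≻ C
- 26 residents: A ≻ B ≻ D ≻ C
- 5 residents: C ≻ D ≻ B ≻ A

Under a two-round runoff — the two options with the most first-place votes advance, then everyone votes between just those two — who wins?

Round 1 first-place votes: C 5, B 31, A 26, D 33.
D and B advance.
Runoff: D is preferred to B by 38 voters; B by 57.
B wins the runoff.

B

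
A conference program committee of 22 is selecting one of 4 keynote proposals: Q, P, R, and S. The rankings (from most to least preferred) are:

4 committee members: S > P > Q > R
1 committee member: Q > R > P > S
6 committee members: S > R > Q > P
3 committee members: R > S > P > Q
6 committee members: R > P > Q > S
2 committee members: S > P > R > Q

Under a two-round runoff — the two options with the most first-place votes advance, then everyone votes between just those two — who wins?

S

Round 1 first-place votes: Q 1, P 0, R 9, S 12.
S and R advance.
Runoff: S is preferred to R by 12 voters; R by 10.
S wins the runoff.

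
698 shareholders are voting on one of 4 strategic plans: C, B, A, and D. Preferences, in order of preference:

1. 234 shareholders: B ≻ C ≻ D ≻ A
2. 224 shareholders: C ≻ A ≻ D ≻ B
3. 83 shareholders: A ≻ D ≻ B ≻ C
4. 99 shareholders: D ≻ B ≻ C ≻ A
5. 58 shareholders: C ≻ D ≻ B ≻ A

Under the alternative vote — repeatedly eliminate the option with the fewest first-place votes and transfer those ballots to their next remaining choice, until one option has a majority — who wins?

B

Round 1: C 282, B 234, A 83, D 99. Eliminate A.
Round 2: C 282, B 234, D 182. Eliminate D.
Round 3: C 282, B 416. B has a majority.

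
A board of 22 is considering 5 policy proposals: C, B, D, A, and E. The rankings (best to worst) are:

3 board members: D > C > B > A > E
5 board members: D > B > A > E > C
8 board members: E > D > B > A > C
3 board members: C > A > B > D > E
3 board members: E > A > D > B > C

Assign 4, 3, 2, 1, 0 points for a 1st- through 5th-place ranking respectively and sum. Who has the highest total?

D

C: 3·3 + 5·0 + 8·0 + 3·4 + 3·0 = 21
B: 3·2 + 5·3 + 8·2 + 3·2 + 3·1 = 46
D: 3·4 + 5·4 + 8·3 + 3·1 + 3·2 = 65
A: 3·1 + 5·2 + 8·1 + 3·3 + 3·3 = 39
E: 3·0 + 5·1 + 8·4 + 3·0 + 3·4 = 49
D has the highest Borda score (65).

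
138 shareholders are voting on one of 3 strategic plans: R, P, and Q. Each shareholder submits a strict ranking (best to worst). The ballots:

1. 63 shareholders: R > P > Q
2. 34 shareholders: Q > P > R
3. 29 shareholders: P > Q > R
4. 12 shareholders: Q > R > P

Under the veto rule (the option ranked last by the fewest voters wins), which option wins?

P

Last-place votes: R 63, P 12, Q 63.
P is ranked last by the fewest voters, so P wins.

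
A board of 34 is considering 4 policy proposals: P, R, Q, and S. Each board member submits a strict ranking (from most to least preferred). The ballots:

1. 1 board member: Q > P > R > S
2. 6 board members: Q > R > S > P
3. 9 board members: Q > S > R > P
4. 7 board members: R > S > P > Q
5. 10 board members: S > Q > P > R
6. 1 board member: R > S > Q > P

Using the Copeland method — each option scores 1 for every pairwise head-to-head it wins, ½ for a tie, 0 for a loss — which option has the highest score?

S

P: loses to R, Q, and S → score 0.
R: beats P; loses to Q and S → score 1.
Q: beats P and R; loses to S → score 2.
S: beats P, R, and Q → score 3.
S has the best pairwise record.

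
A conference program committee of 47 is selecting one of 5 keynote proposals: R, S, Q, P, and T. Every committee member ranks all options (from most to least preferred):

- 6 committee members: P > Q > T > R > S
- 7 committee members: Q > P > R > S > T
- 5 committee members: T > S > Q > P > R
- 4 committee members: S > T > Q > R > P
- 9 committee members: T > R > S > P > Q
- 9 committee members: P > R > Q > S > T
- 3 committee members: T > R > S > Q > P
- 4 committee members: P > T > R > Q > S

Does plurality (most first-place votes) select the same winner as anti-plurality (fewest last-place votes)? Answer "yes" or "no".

Plurality — first-place votes: R 0, S 4, Q 7, P 19, T 17. Winner: P.
Anti-plurality — last-place votes: R 5, S 10, Q 9, P 7, T 16. Winner: R.
The two methods disagree.

no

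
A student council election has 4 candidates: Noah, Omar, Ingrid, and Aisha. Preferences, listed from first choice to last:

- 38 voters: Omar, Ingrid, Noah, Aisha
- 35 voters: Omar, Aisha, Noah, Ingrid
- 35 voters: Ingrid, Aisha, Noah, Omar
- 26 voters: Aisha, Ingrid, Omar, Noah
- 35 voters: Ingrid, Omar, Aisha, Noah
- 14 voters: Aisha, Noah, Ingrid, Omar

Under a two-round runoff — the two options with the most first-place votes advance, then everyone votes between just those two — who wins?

Round 1 first-place votes: Noah 0, Omar 73, Ingrid 70, Aisha 40.
Omar and Ingrid advance.
Runoff: Omar is preferred to Ingrid by 73 voters; Ingrid by 110.
Ingrid wins the runoff.

Ingrid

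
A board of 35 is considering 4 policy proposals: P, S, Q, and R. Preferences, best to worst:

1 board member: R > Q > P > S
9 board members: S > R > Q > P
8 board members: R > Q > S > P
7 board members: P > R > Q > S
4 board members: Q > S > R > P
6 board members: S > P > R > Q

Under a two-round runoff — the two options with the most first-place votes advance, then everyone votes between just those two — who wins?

Round 1 first-place votes: P 7, S 15, Q 4, R 9.
S and R advance.
Runoff: S is preferred to R by 19 voters; R by 16.
S wins the runoff.

S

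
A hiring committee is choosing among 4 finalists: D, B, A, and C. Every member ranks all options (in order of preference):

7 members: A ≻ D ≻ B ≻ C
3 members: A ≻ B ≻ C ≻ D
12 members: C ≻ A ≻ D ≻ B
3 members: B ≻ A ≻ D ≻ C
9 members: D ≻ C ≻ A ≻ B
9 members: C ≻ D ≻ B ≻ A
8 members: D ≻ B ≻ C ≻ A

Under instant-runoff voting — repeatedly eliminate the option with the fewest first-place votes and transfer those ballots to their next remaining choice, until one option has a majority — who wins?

Round 1: D 17, B 3, A 10, C 21. Eliminate B.
Round 2: D 17, A 13, C 21. Eliminate A.
Round 3: D 27, C 24. D has a majority.

D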